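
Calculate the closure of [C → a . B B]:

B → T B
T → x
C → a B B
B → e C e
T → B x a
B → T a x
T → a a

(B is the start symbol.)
To compute CLOSURE, for each item [A → α.Bβ] where B is a non-terminal, add [B → .γ] for all productions B → γ; repeat for the newly added items until nothing changes.

Start with: [C → a . B B]
  [C → a . B B] has the dot before B: add [B → . T B], [B → . e C e], [B → . T a x]
  [B → . T B] has the dot before T: add [T → . x], [T → . B x a], [T → . a a]
No further items can be added.

CLOSURE = { [B → . T B], [B → . T a x], [B → . e C e], [C → a . B B], [T → . B x a], [T → . a a], [T → . x] }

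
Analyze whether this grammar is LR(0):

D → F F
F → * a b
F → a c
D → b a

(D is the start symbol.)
A grammar is LR(0) if no state in the canonical LR(0) collection has:
  - both a shift item (dot before a terminal) and a complete item (shift-reduce conflict), or
  - two or more complete items (reduce-reduce conflict; the accept item [D' → D .] counts as a complete item here).

Augment with D' → D and build the canonical LR(0) collection (I0 = CLOSURE({[D' → . D]}), then GOTO on every symbol after a dot until no new states appear). It has 11 states:
  I0: { [D → . F F], [D → . b a], [D' → . D], [F → . * a b], [F → . a c] }  — shift
  I1: { [F → * . a b] }  — shift
  I2: { [D' → D .] }  — accept
  I3: { [D → F . F], [F → . * a b], [F → . a c] }  — shift
  I4: { [F → a . c] }  — shift
  I5: { [D → b . a] }  — shift
  I6: { [D → b a .] }  — reduce
  I7: { [F → a c .] }  — reduce
  I8: { [D → F F .] }  — reduce
  I9: { [F → * a . b] }  — shift
  I10: { [F → * a b .] }  — reduce

Every state is either a pure shift/goto state or contains exactly one complete item and nothing to shift — no conflicts. The grammar is LR(0).

Answer: Yes, the grammar is LR(0)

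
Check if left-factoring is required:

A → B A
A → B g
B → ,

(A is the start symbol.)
Yes, A has productions with common prefix 'B'

Left-factoring is needed when two productions for the same non-terminal
share a common prefix on the right-hand side.

Productions for A:
  A → B A
  A → B g

Found common prefix 'B' in productions for A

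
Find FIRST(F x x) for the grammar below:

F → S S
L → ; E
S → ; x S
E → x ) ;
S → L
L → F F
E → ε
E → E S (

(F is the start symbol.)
FIRST sets of the non-terminals involved (from the grammar, by fixed-point iteration):
  FIRST(F) = { ';' }

To compute FIRST(F x x), process the symbols left to right:
Symbol F is a non-terminal. Add FIRST(F) \ {ε} = { ';' }
F is not nullable (ε ∉ FIRST(F)), so stop here.
FIRST(F x x) = { ';' }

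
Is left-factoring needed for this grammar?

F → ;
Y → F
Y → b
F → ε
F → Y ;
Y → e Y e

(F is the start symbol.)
No, left-factoring is not needed

Left-factoring is needed when two productions for the same non-terminal
share a common prefix on the right-hand side.

Productions for F:
  F → ;
  F → ε
  F → Y ;
Productions for Y:
  Y → F
  Y → b
  Y → e Y e

No common prefixes found.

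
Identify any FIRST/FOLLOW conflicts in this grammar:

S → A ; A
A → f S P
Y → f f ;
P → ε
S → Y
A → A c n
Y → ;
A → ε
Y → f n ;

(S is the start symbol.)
Nullable non-terminals: A, P.
FIRST sets used below: FIRST(A) = { 'c', 'f', ε }

A: nullable alternative(s) A → ε; FOLLOW(A) = { $, ';', 'c' }
  A → f S P: FIRST \ {ε} = { 'f' } — disjoint from FOLLOW(A)
  A → A c n: FIRST \ {ε} = { 'c', 'f' } — overlaps FOLLOW(A) on { 'c' }: CONFLICT
  A → ε: FIRST \ {ε} = { } — this is the only nullable alternative, skip
P has a nullable alternative but only one production, so nothing to check.

S, Y have no nullable alternative, so no FIRST/FOLLOW check is needed there.

So the grammar has 1 FIRST/FOLLOW conflict (marked CONFLICT above).

Answer: Yes. A → A c n with FOLLOW(A) on { 'c' }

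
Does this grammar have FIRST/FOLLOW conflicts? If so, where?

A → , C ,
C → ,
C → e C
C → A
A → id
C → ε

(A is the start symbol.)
A FIRST/FOLLOW conflict occurs when a non-terminal N has a nullable alternative N → β (β ⇒* ε) and another alternative N → α with FIRST(α) ∩ FOLLOW(N) ≠ ∅: on such a lookahead the parser cannot decide between expanding α and letting N vanish via β.

Nullable non-terminals: C.
FIRST sets used below: FIRST(A) = { ',', 'id' }

C: nullable alternative(s) C → ε; FOLLOW(C) = { ',' }
  C → ,: FIRST \ {ε} = { ',' } — overlaps FOLLOW(C) on { ',' }: CONFLICT
  C → e C: FIRST \ {ε} = { 'e' } — disjoint from FOLLOW(C)
  C → A: FIRST \ {ε} = { ',', 'id' } — overlaps FOLLOW(C) on { ',' }: CONFLICT
  C → ε: FIRST \ {ε} = { } — this is the only nullable alternative, skip

A has no nullable alternative, so no FIRST/FOLLOW check is needed there.

So the grammar has 2 FIRST/FOLLOW conflicts (marked CONFLICT above).

Answer: Yes. C → ',' with FOLLOW(C) on { ',' }; C → A with FOLLOW(C) on { ',' }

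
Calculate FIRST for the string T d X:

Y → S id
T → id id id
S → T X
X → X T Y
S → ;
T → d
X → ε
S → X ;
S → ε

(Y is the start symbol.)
FIRST sets of the non-terminals involved (from the grammar, by fixed-point iteration):
  FIRST(T) = { 'd', 'id' }

To compute FIRST(T d X), process the symbols left to right:
Symbol T is a non-terminal. Add FIRST(T) \ {ε} = { 'd', 'id' }
T is not nullable (ε ∉ FIRST(T)), so stop here.
FIRST(T d X) = { 'd', 'id' }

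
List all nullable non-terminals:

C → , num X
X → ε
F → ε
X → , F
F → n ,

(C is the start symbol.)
ε-productions: X → ε, F → ε
So X, F are immediately nullable.
No further non-terminal can be added: every production for the remaining non-terminals contains a terminal or a non-nullable non-terminal.
Nullable = { 'F', 'X' }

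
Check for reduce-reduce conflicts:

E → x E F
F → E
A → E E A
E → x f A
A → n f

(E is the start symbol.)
No reduce-reduce conflicts

Augment with E' → E and build the canonical LR(0) collection (I0 = CLOSURE({[E' → . E]}), then GOTO on every symbol after a dot until no new states appear). It has 13 states:
  I0: { [E → . x E F], [E → . x f A], [E' → . E] }  — shift
  I1: { [E' → E .] }  — accept
  I2: { [E → . x E F], [E → . x f A], [E → x . E F], [E → x . f A] }  — shift
  I3: { [E → . x E F], [E → . x f A], [E → x E . F], [F → . E] }  — shift
  I4: { [A → . E E A], [A → . n f], [E → . x E F], [E → . x f A], [E → x f . A] }  — shift
  I5: { [E → x f A .] }  — reduce
  I6: { [A → E . E A], [E → . x E F], [E → . x f A] }  — shift
  I7: { [A → n . f] }  — shift
  I8: { [A → n f .] }  — reduce
  I9: { [A → . E E A], [A → . n f], [A → E E . A], [E → . x E F], [E → . x f A] }  — shift
  I10: { [A → E E A .] }  — reduce
  I11: { [F → E .] }  — reduce
  I12: { [E → x E F .] }  — reduce

No state contains more than one complete item.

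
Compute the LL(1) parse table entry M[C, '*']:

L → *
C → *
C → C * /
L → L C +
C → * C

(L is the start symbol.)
To find M[C, '*'], we find productions for C where '*' is in the predict set (PREDICT(N → α) = (FIRST(α) \ {ε}) ∪ (FOLLOW(N) if α ⇒* ε)).

Relevant sets:
  FIRST(C) = { '*' }

C → *: PREDICT = { '*' }
  '*' is in predict set, so this production goes in M[C, '*']
C → C * /: PREDICT = { '*' }
  '*' is in predict set, so this production goes in M[C, '*']
C → * C: PREDICT = { '*' }
  '*' is in predict set, so this production goes in M[C, '*']

M[C, '*'] = C → *, C → C * /, C → * C  (a multiply-defined cell — the grammar is not LL(1))

Answer: C → *, C → C * /, C → * C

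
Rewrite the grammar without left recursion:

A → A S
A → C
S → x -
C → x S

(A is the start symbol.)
A → C A'
A' → S A'
A' → ε
S → x -
C → x S

A is directly left-recursive. The standard transformation for
  A → A α₁ | ... | A α_m | β₁ | ... | β_n
is
  A  → β₁ A' | ... | β_n A'
  A' → α₁ A' | ... | α_m A' | ε

A → C becomes A → C A'
A → A S becomes A' → S A'
Add A' → ε

Productions for other non-terminals are unchanged:
  S → x -
  C → x S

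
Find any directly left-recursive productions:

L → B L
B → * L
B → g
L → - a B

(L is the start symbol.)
L → B L: starts with B
B → * L: starts with '*'
B → g: starts with g
L → - a B: starts with '-'

No direct left recursion found.

Answer: No direct left recursion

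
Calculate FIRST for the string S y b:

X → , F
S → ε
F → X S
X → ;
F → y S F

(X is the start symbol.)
{ 'y' }

FIRST sets of the non-terminals involved (from the grammar, by fixed-point iteration):
  FIRST(S) = { ε }

To compute FIRST(S y b), process the symbols left to right:
Symbol S is a non-terminal. Add FIRST(S) \ {ε} = { }
S is nullable (ε ∈ FIRST(S)), continue to the next symbol.
Symbol y is a terminal. Add 'y' and stop.
FIRST(S y b) = { 'y' }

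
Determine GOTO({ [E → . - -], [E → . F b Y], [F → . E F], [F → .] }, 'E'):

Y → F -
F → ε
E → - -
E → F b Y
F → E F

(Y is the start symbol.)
GOTO(I, 'E') = CLOSURE({ [A → αX.β] : [A → α.Xβ] ∈ I, X = 'E' })

Items with dot before 'E', with the dot advanced:
  [F → . E F] → [F → E . F]
Closure of the advanced items:
  [F → E . F] has the dot before F: add [F → .], [F → . E F]
  [F → . E F] has the dot before E: add [E → . - -], [E → . F b Y]

GOTO = { [E → . - -], [E → . F b Y], [F → . E F], [F → .], [F → E . F] }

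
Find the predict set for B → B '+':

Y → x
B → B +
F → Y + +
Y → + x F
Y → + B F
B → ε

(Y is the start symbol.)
PREDICT(B → B '+') = (FIRST(RHS) \ {ε}) ∪ (FOLLOW(B) if ε ∈ FIRST(RHS), i.e. RHS ⇒* ε)
FIRST(B) = { '+', ε }
FIRST(B '+') = { '+' }
ε ∉ FIRST(B '+'), so FOLLOW(B) is not added.
PREDICT(B → B '+') = { '+' }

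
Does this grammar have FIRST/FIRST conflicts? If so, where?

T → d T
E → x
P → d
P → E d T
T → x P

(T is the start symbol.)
FIRST sets of the non-terminals at (or reachable through a nullable prefix from) the front of some alternative:
  FIRST(E) = { 'x' }

Productions for T:
  T → d T: FIRST = { 'd' }
  T → x P: FIRST = { 'x' }
Productions for P:
  P → d: FIRST = { 'd' }
  P → E d T: FIRST = { 'x' }
E has only one production, so no FIRST/FIRST conflict is possible there.

All alternatives of each non-terminal have pairwise disjoint FIRST sets.

Answer: No FIRST/FIRST conflicts.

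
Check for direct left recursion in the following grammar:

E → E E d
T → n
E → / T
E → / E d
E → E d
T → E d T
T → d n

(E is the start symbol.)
E → E E d: LEFT RECURSIVE (starts with E)
T → n: starts with n
E → / T: starts with '/'
E → / E d: starts with '/'
E → E d: LEFT RECURSIVE (starts with E)
T → E d T: starts with E
T → d n: starts with d

The grammar has direct left recursion on: E.

Answer: Yes, E is left-recursive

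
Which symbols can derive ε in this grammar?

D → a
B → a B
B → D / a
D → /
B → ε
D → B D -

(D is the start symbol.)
{ 'B' }

A non-terminal is nullable if it can derive ε (the empty string): either it has an ε-production, or it has a production whose right-hand side consists entirely of nullable non-terminals.

ε-productions: B → ε
So B is immediately nullable.
No further non-terminal can be added: every production for the remaining non-terminals contains a terminal or a non-nullable non-terminal.
Nullable = { 'B' }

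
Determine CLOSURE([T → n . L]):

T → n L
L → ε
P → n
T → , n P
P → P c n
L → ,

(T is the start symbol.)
{ [L → . ,], [L → .], [T → n . L] }

To compute CLOSURE, for each item [A → α.Bβ] where B is a non-terminal, add [B → .γ] for all productions B → γ; repeat for the newly added items until nothing changes.

Start with: [T → n . L]
  [T → n . L] has the dot before L: add [L → .], [L → . ,]
No further items can be added.

CLOSURE = { [L → . ,], [L → .], [T → n . L] }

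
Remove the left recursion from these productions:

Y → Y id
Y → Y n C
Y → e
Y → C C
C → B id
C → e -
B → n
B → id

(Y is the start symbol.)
Y → e Y'
Y → C C Y'
Y' → id Y'
Y' → n C Y'
Y' → ε
C → B id
C → e -
B → n
B → id

Y is directly left-recursive. The standard transformation for
  A → A α₁ | ... | A α_m | β₁ | ... | β_n
is
  A  → β₁ A' | ... | β_n A'
  A' → α₁ A' | ... | α_m A' | ε

Y → e becomes Y → e Y'
Y → C C becomes Y → C C Y'
Y → Y id becomes Y' → id Y'
Y → Y n C becomes Y' → n C Y'
Add Y' → ε

Productions for other non-terminals are unchanged:
  C → B id
  C → e -
  B → n
  B → id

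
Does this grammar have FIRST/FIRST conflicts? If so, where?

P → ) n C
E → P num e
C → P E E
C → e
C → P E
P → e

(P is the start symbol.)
Yes. C → P E E / C → e on { 'e' }; C → P E E / C → P E on { ')', 'e' }; C → e / C → P E on { 'e' }

A FIRST/FIRST conflict occurs when two productions N → α and N → β for the same non-terminal have FIRST(α) ∩ FIRST(β) ≠ ∅ (with ε ∈ FIRST of a nullable right-hand side, so two nullable alternatives also conflict).

FIRST sets of the non-terminals at (or reachable through a nullable prefix from) the front of some alternative:
  FIRST(P) = { ')', 'e' }

Productions for P:
  P → ) n C: FIRST = { ')' }
  P → e: FIRST = { 'e' }
Productions for C:
  C → P E E: FIRST = { ')', 'e' }
  C → e: FIRST = { 'e' }
  C → P E: FIRST = { ')', 'e' }
E has only one production, so no FIRST/FIRST conflict is possible there.

Conflict for C: C → P E E and C → e
  Overlap: { 'e' }
Conflict for C: C → P E E and C → P E
  Overlap: { ')', 'e' }
Conflict for C: C → e and C → P E
  Overlap: { 'e' }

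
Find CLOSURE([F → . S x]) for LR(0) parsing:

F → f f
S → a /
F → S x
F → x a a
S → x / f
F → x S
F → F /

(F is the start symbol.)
Start with: [F → . S x]
  [F → . S x] has the dot before S: add [S → . a /], [S → . x / f]
No further items can be added.

CLOSURE = { [F → . S x], [S → . a /], [S → . x / f] }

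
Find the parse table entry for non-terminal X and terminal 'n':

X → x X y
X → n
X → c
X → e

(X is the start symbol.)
X → n

To find M[X, 'n'], we find productions for X where 'n' is in the predict set (PREDICT(N → α) = (FIRST(α) \ {ε}) ∪ (FOLLOW(N) if α ⇒* ε)).

X → x X y: PREDICT = { 'x' }
X → n: PREDICT = { 'n' }
  'n' is in predict set, so this production goes in M[X, 'n']
X → c: PREDICT = { 'c' }
X → e: PREDICT = { 'e' }

M[X, 'n'] = X → n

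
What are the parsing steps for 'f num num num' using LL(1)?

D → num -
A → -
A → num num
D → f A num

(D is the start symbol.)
Stack is shown with the top on the left.

Stack          Input            Action
--------------------------------------
D $            f num num num $  output D → f A num
f A num $      f num num num $  match 'f'
A num $        num num num $    output A → num num
num num num $  num num num $    match 'num'
num num $      num num $        match 'num'
num $          num $            match 'num'
$              $                accept

The string is accepted.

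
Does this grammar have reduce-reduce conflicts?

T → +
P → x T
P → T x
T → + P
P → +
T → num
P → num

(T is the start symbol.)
Yes — I4: [P → + .] vs [T → + .]; I7: [P → num .] vs [T → num .]

Augment with T' → T and build the canonical LR(0) collection (I0 = CLOSURE({[T' → . T]}), then GOTO on every symbol after a dot until no new states appear). It has 11 states:
  I0: { [T → . + P], [T → . +], [T → . num], [T' → . T] }  — shift
  I1: { [P → . +], [P → . T x], [P → . num], [P → . x T], [T → + . P], [T → + .], [T → . + P], [T → . +], [T → . num] }  — shift, reduce
  I2: { [T' → T .] }  — accept
  I3: { [T → num .] }  — reduce
  I4: { [P → + .], [P → . +], [P → . T x], [P → . num], [P → . x T], [T → + . P], [T → + .], [T → . + P], [T → . +], [T → . num] }  — shift, 2 reduces
  I5: { [T → + P .] }  — reduce
  I6: { [P → T . x] }  — shift
  I7: { [P → num .], [T → num .] }  — 2 reduces
  I8: { [P → x . T], [T → . + P], [T → . +], [T → . num] }  — shift
  I9: { [P → x T .] }  — reduce
  I10: { [P → T x .] }  — reduce

I4 contains complete items [P → + .], [T → + .] — reduce-reduce conflict.
I7 contains complete items [P → num .], [T → num .] — reduce-reduce conflict.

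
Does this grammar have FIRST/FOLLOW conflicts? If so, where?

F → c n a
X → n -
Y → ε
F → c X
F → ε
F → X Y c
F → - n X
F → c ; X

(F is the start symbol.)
A FIRST/FOLLOW conflict occurs when a non-terminal N has a nullable alternative N → β (β ⇒* ε) and another alternative N → α with FIRST(α) ∩ FOLLOW(N) ≠ ∅: on such a lookahead the parser cannot decide between expanding α and letting N vanish via β.

Nullable non-terminals: F, Y.
FIRST sets used below: FIRST(X) = { 'n' }

F: nullable alternative(s) F → ε; FOLLOW(F) = { $ }
  F → c n a: FIRST \ {ε} = { 'c' } — disjoint from FOLLOW(F)
  F → c X: FIRST \ {ε} = { 'c' } — disjoint from FOLLOW(F)
  F → ε: FIRST \ {ε} = { } — this is the only nullable alternative, skip
  F → X Y c: FIRST \ {ε} = { 'n' } — disjoint from FOLLOW(F)
  F → - n X: FIRST \ {ε} = { '-' } — disjoint from FOLLOW(F)
  F → c ; X: FIRST \ {ε} = { 'c' } — disjoint from FOLLOW(F)
Y has a nullable alternative but only one production, so nothing to check.

X has no nullable alternative, so no FIRST/FOLLOW check is needed there.

No FIRST/FOLLOW conflicts found.

Answer: No FIRST/FOLLOW conflicts.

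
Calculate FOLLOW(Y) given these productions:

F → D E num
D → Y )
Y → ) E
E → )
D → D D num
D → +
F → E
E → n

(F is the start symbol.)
In D → Y ): Y is followed by ')', add FIRST(')') \ {ε} = { ')' }

Taking the union: FOLLOW(Y) = { ')' }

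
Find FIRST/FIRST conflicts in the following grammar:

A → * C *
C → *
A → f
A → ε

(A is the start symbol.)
A FIRST/FIRST conflict occurs when two productions N → α and N → β for the same non-terminal have FIRST(α) ∩ FIRST(β) ≠ ∅ (with ε ∈ FIRST of a nullable right-hand side, so two nullable alternatives also conflict).

Productions for A:
  A → * C *: FIRST = { '*' }
  A → f: FIRST = { 'f' }
  A → ε: FIRST = { ε }
C has only one production, so no FIRST/FIRST conflict is possible there.

All alternatives of each non-terminal have pairwise disjoint FIRST sets.

Answer: No FIRST/FIRST conflicts.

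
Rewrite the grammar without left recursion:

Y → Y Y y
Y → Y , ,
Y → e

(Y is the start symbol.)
Y is directly left-recursive. The standard transformation for
  A → A α₁ | ... | A α_m | β₁ | ... | β_n
is
  A  → β₁ A' | ... | β_n A'
  A' → α₁ A' | ... | α_m A' | ε

Y → e becomes Y → e Y'
Y → Y Y y becomes Y' → Y y Y'
Y → Y , , becomes Y' → , , Y'
Add Y' → ε

Resulting grammar:
Y → e Y'
Y' → Y y Y'
Y' → , , Y'
Y' → ε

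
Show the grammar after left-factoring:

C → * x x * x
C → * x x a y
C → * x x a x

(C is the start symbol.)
Left-factoring transforms A → αβ₁ | αβ₂ into A → αA' and A' → β₁ | β₂
(α is the longest common prefix among the alternatives). Repeat until
no nonterminal has two alternatives with a common prefix.

Round 1: C has alternatives sharing prefix '* x x'. Introduce C': C → * x x C'
  Add: C' → * x
  Add: C' → a y
  Add: C' → a x

Round 2: C' has alternatives sharing prefix 'a'. Introduce C'': C' → a C''
  Add: C'' → y
  Add: C'' → x

No remaining common prefixes — done.

Resulting grammar:
C → * x x C'
C' → * x
C' → a C''
C'' → y
C'' → x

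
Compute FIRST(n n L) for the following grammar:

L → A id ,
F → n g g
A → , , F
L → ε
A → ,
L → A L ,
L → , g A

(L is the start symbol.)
{ 'n' }

To compute FIRST(n n L), process the symbols left to right:
Symbol n is a terminal. Add 'n' and stop.
FIRST(n n L) = { 'n' }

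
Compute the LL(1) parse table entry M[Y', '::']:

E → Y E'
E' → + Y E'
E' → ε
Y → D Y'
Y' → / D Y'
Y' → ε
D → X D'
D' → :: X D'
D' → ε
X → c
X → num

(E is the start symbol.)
To find M[Y', '::'], we find productions for Y' where '::' is in the predict set (PREDICT(N → α) = (FIRST(α) \ {ε}) ∪ (FOLLOW(N) if α ⇒* ε)).

Relevant sets:
  FOLLOW(Y') = { $, '+' }

Y' → / D Y': PREDICT = { '/' }
Y' → ε: PREDICT = { $, '+' }

M[Y', '::'] is empty (no production applies)

Answer: Empty (error entry)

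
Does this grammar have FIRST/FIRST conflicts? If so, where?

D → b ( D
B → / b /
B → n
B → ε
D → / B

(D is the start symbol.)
A FIRST/FIRST conflict occurs when two productions N → α and N → β for the same non-terminal have FIRST(α) ∩ FIRST(β) ≠ ∅ (with ε ∈ FIRST of a nullable right-hand side, so two nullable alternatives also conflict).

Productions for D:
  D → b ( D: FIRST = { 'b' }
  D → / B: FIRST = { '/' }
Productions for B:
  B → / b /: FIRST = { '/' }
  B → n: FIRST = { 'n' }
  B → ε: FIRST = { ε }

All alternatives of each non-terminal have pairwise disjoint FIRST sets.

Answer: No FIRST/FIRST conflicts.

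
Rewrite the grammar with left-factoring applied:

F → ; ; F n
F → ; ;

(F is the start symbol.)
F → ; ; F'
F' → F n
F' → ε

Left-factoring transforms A → αβ₁ | αβ₂ into A → αA' and A' → β₁ | β₂
(α is the longest common prefix among the alternatives). Repeat until
no nonterminal has two alternatives with a common prefix.

Round 1: F has alternatives sharing prefix '; ;'. Introduce F': F → ; ; F'
  Add: F' → F n
  Add: F' → ε

No remaining common prefixes — done.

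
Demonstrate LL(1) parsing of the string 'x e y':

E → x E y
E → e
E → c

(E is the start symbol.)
Stack is shown with the top on the left.

Stack    Input    Action
------------------------
E $      x e y $  output E → x E y
x E y $  x e y $  match 'x'
E y $    e y $    output E → e
e y $    e y $    match 'e'
y $      y $      match 'y'
$        $        accept

The string is accepted.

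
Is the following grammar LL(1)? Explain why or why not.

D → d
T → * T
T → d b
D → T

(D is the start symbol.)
Relevant sets:
  FIRST(T) = { '*', 'd' }

For D:
  PREDICT(D → d) = { 'd' }
  PREDICT(D → T) = { '*', 'd' }
For T:
  PREDICT(T → '*' T) = { '*' }
  PREDICT(T → d b) = { 'd' }

Conflict found: Predict set conflict for D: { 'd' }
The grammar is NOT LL(1).

Answer: No. Predict set conflict for D: { 'd' }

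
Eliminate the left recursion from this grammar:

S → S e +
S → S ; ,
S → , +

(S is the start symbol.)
S is directly left-recursive. The standard transformation for
  A → A α₁ | ... | A α_m | β₁ | ... | β_n
is
  A  → β₁ A' | ... | β_n A'
  A' → α₁ A' | ... | α_m A' | ε

S → , + becomes S → , + S'
S → S e + becomes S' → e + S'
S → S ; , becomes S' → ; , S'
Add S' → ε

Resulting grammar:
S → , + S'
S' → e + S'
S' → ; , S'
S' → ε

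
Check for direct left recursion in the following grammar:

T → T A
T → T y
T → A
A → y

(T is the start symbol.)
T → T A: LEFT RECURSIVE (starts with T)
T → T y: LEFT RECURSIVE (starts with T)
T → A: starts with A
A → y: starts with y

The grammar has direct left recursion on: T.

Answer: Yes, T is left-recursive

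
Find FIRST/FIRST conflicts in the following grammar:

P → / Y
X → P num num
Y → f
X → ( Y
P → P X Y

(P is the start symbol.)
Yes. P → '/' Y / P → P X Y on { '/' }

A FIRST/FIRST conflict occurs when two productions N → α and N → β for the same non-terminal have FIRST(α) ∩ FIRST(β) ≠ ∅ (with ε ∈ FIRST of a nullable right-hand side, so two nullable alternatives also conflict).

FIRST sets of the non-terminals at (or reachable through a nullable prefix from) the front of some alternative:
  FIRST(P) = { '/' }

Productions for P:
  P → / Y: FIRST = { '/' }
  P → P X Y: FIRST = { '/' }
Productions for X:
  X → P num num: FIRST = { '/' }
  X → ( Y: FIRST = { '(' }
Y has only one production, so no FIRST/FIRST conflict is possible there.

Conflict for P: P → / Y and P → P X Y
  Overlap: { '/' }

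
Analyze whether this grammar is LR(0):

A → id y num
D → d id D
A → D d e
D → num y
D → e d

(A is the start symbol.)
Yes, the grammar is LR(0)

A grammar is LR(0) if no state in the canonical LR(0) collection has:
  - both a shift item (dot before a terminal) and a complete item (shift-reduce conflict), or
  - two or more complete items (reduce-reduce conflict; the accept item [A' → A .] counts as a complete item here).

Augment with A' → A and build the canonical LR(0) collection (I0 = CLOSURE({[A' → . A]}), then GOTO on every symbol after a dot until no new states appear). It has 15 states:
  I0: { [A → . D d e], [A → . id y num], [A' → . A], [D → . d id D], [D → . e d], [D → . num y] }  — shift
  I1: { [A' → A .] }  — accept
  I2: { [A → D . d e] }  — shift
  I3: { [D → d . id D] }  — shift
  I4: { [D → e . d] }  — shift
  I5: { [A → id . y num] }  — shift
  I6: { [D → num . y] }  — shift
  I7: { [D → num y .] }  — reduce
  I8: { [A → id y . num] }  — shift
  I9: { [A → id y num .] }  — reduce
  I10: { [D → e d .] }  — reduce
  I11: { [D → . d id D], [D → . e d], [D → . num y], [D → d id . D] }  — shift
  I12: { [D → d id D .] }  — reduce
  I13: { [A → D d . e] }  — shift
  I14: { [A → D d e .] }  — reduce

Every state is either a pure shift/goto state or contains exactly one complete item and nothing to shift — no conflicts. The grammar is LR(0).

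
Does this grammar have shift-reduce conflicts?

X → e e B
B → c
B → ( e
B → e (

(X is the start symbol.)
No shift-reduce conflicts

Augment with X' → X and build the canonical LR(0) collection (I0 = CLOSURE({[X' → . X]}), then GOTO on every symbol after a dot until no new states appear). It has 10 states:
  I0: { [X → . e e B], [X' → . X] }  — shift
  I1: { [X' → X .] }  — accept
  I2: { [X → e . e B] }  — shift
  I3: { [B → . ( e], [B → . c], [B → . e (], [X → e e . B] }  — shift
  I4: { [B → ( . e] }  — shift
  I5: { [X → e e B .] }  — reduce
  I6: { [B → c .] }  — reduce
  I7: { [B → e . (] }  — shift
  I8: { [B → e ( .] }  — reduce
  I9: { [B → ( e .] }  — reduce

No state contains both a complete item and a shift item.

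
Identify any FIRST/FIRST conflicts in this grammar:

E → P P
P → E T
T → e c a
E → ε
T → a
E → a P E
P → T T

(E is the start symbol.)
A FIRST/FIRST conflict occurs when two productions N → α and N → β for the same non-terminal have FIRST(α) ∩ FIRST(β) ≠ ∅ (with ε ∈ FIRST of a nullable right-hand side, so two nullable alternatives also conflict).

FIRST sets of the non-terminals at (or reachable through a nullable prefix from) the front of some alternative:
  FIRST(P) = { 'a', 'e' }
  FIRST(E) = { 'a', 'e', ε }
  FIRST(T) = { 'a', 'e' }

Productions for E:
  E → P P: FIRST = { 'a', 'e' }
  E → ε: FIRST = { ε }
  E → a P E: FIRST = { 'a' }
Productions for P:
  P → E T: FIRST = { 'a', 'e' }
  P → T T: FIRST = { 'a', 'e' }
Productions for T:
  T → e c a: FIRST = { 'e' }
  T → a: FIRST = { 'a' }

Conflict for E: E → P P and E → a P E
  Overlap: { 'a' }
Conflict for P: P → E T and P → T T
  Overlap: { 'a', 'e' }

Answer: Yes. E → P P / E → a P E on { 'a' }; P → E T / P → T T on { 'a', 'e' }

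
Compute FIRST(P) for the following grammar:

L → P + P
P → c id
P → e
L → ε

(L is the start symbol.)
To compute FIRST(P), examine every production with P on the left-hand side, reading each right-hand side left to right until a non-nullable symbol is reached.

From P → c id:
  - c is a terminal: add 'c' and stop
From P → e:
  - e is a terminal: add 'e' and stop

Collecting: FIRST(P) = { 'c', 'e' }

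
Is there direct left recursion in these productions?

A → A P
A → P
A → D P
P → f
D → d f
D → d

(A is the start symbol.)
Yes, A is left-recursive

Direct left recursion occurs when N → N α for some non-terminal N (the right-hand side begins with the left-hand side itself).

A → A P: LEFT RECURSIVE (starts with A)
A → P: starts with P
A → D P: starts with D
P → f: starts with f
D → d f: starts with d
D → d: starts with d

The grammar has direct left recursion on: A.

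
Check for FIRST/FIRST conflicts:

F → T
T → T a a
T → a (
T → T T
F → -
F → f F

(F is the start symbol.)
Yes. T → T a a / T → a '(' on { 'a' }; T → T a a / T → T T on { 'a' }; T → a '(' / T → T T on { 'a' }

A FIRST/FIRST conflict occurs when two productions N → α and N → β for the same non-terminal have FIRST(α) ∩ FIRST(β) ≠ ∅ (with ε ∈ FIRST of a nullable right-hand side, so two nullable alternatives also conflict).

FIRST sets of the non-terminals at (or reachable through a nullable prefix from) the front of some alternative:
  FIRST(T) = { 'a' }

Productions for F:
  F → T: FIRST = { 'a' }
  F → -: FIRST = { '-' }
  F → f F: FIRST = { 'f' }
Productions for T:
  T → T a a: FIRST = { 'a' }
  T → a (: FIRST = { 'a' }
  T → T T: FIRST = { 'a' }

Conflict for T: T → T a a and T → a (
  Overlap: { 'a' }
Conflict for T: T → T a a and T → T T
  Overlap: { 'a' }
Conflict for T: T → a ( and T → T T
  Overlap: { 'a' }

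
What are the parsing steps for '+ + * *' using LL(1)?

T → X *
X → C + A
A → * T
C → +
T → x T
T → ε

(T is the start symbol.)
Stack is shown with the top on the left.

Stack      Input      Action
----------------------------
T $        + + * * $  output T → X *
X * $      + + * * $  output X → C + A
C + A * $  + + * * $  output C → +
+ + A * $  + + * * $  match '+'
+ A * $    + * * $    match '+'
A * $      * * $      output A → * T
* T * $    * * $      match '*'
T * $      * $        output T → ε
* $        * $        match '*'
$          $          accept

The string is accepted.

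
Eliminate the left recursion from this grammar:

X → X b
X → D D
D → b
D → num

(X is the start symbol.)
X is directly left-recursive. The standard transformation for
  A → A α₁ | ... | A α_m | β₁ | ... | β_n
is
  A  → β₁ A' | ... | β_n A'
  A' → α₁ A' | ... | α_m A' | ε

X → D D becomes X → D D X'
X → X b becomes X' → b X'
Add X' → ε

Productions for other non-terminals are unchanged:
  D → b
  D → num

Resulting grammar:
X → D D X'
X' → b X'
X' → ε
D → b
D → num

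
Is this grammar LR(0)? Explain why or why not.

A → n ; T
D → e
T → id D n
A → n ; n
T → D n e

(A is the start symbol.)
Augment with A' → A and build the canonical LR(0) collection (I0 = CLOSURE({[A' → . A]}), then GOTO on every symbol after a dot until no new states appear). It has 13 states:
  I0: { [A → . n ; T], [A → . n ; n], [A' → . A] }  — shift
  I1: { [A' → A .] }  — accept
  I2: { [A → n . ; T], [A → n . ; n] }  — shift
  I3: { [A → n ; . T], [A → n ; . n], [D → . e], [T → . D n e], [T → . id D n] }  — shift
  I4: { [T → D . n e] }  — shift
  I5: { [A → n ; T .] }  — reduce
  I6: { [D → e .] }  — reduce
  I7: { [D → . e], [T → id . D n] }  — shift
  I8: { [A → n ; n .] }  — reduce
  I9: { [T → id D . n] }  — shift
  I10: { [T → id D n .] }  — reduce
  I11: { [T → D n . e] }  — shift
  I12: { [T → D n e .] }  — reduce

Every state is either a pure shift/goto state or contains exactly one complete item and nothing to shift — no conflicts. The grammar is LR(0).

Answer: Yes, the grammar is LR(0)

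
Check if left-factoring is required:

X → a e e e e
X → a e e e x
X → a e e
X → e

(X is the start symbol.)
Yes, X has productions with common prefix 'a e e'

Left-factoring is needed when two productions for the same non-terminal
share a common prefix on the right-hand side.

Productions for X:
  X → a e e e e
  X → a e e e x
  X → a e e
  X → e

Found common prefix 'a e e' in productions for X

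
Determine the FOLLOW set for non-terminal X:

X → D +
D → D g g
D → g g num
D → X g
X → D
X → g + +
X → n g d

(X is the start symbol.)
X is the start symbol, so $ ∈ FOLLOW(X).
In D → X g: X is followed by g, add FIRST(g) \ {ε} = { 'g' }

Taking the union: FOLLOW(X) = { $, 'g' }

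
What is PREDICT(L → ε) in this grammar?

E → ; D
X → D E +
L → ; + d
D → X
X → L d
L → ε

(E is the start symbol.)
PREDICT(L → ε) = (FIRST(RHS) \ {ε}) ∪ (FOLLOW(L) if ε ∈ FIRST(RHS), i.e. RHS ⇒* ε)
The right-hand side is ε (FIRST(ε) = { ε }), so the predict set is FOLLOW(L) = { 'd' }
PREDICT(L → ε) = { 'd' }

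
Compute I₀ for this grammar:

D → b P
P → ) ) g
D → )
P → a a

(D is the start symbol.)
{ [D → . )], [D → . b P], [D' → . D] }

First, augment the grammar with D' → D
I₀ = CLOSURE({ [D' → . D] }):
  [D' → . D] has the dot before D: add [D → . b P], [D → . )]
No further items can be added.

I₀ = { [D → . )], [D → . b P], [D' → . D] }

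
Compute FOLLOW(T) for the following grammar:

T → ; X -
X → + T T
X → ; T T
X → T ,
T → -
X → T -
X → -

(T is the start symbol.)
{ $, ',', '-', ';' }

T is the start symbol, so $ ∈ FOLLOW(T).
In X → + T T: T is followed by T, add FIRST(T) \ {ε} = { '-', ';' }
In X → + T T: T is at the end, add FOLLOW(X)
In X → ; T T: T is followed by T, add FIRST(T) \ {ε} = { '-', ';' }
In X → ; T T: T is at the end, add FOLLOW(X)
In X → T ,: T is followed by ',', add FIRST(',') \ {ε} = { ',' }
In X → T -: T is followed by '-', add FIRST('-') \ {ε} = { '-' }

The FOLLOW sets referred to above (computed the same way, to a fixed point):
  FOLLOW(X) = { '-' }

Taking the union: FOLLOW(T) = { $, ',', '-', ';' }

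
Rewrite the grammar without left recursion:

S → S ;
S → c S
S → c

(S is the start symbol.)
S is directly left-recursive. The standard transformation for
  A → A α₁ | ... | A α_m | β₁ | ... | β_n
is
  A  → β₁ A' | ... | β_n A'
  A' → α₁ A' | ... | α_m A' | ε

S → c S becomes S → c S S'
S → c becomes S → c S'
S → S ; becomes S' → ; S'
Add S' → ε

Resulting grammar:
S → c S S'
S → c S'
S' → ; S'
S' → ε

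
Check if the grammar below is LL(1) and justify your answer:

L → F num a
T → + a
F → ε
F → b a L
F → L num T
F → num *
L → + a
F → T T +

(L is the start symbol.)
A grammar is LL(1) if for each non-terminal N with multiple productions, the predict sets of those productions are pairwise disjoint, where PREDICT(N → α) = (FIRST(α) \ {ε}) ∪ (FOLLOW(N) if α ⇒* ε).

Relevant sets:
  FIRST(F) = { '+', 'b', 'num', ε }
  FIRST(L) = { '+', 'b', 'num' }
  FIRST(T) = { '+' }
  FOLLOW(F) = { 'num' }

For L:
  PREDICT(L → F num a) = { '+', 'b', 'num' }
  PREDICT(L → '+' a) = { '+' }
For F:
  PREDICT(F → ε) = { 'num' }
  PREDICT(F → b a L) = { 'b' }
  PREDICT(F → L num T) = { '+', 'b', 'num' }
  PREDICT(F → num '*') = { 'num' }
  PREDICT(F → T T '+') = { '+' }
T has a single production, so nothing to check there.

Conflict found: Predict set conflict for L: { '+' }
The grammar is NOT LL(1).

Answer: No. Predict set conflict for L: { '+' }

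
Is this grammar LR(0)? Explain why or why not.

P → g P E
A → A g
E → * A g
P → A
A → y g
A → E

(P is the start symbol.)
Augment with P' → P and build the canonical LR(0) collection (I0 = CLOSURE({[P' → . P]}), then GOTO on every symbol after a dot until no new states appear). It has 13 states:
  I0: { [A → . A g], [A → . E], [A → . y g], [E → . * A g], [P → . A], [P → . g P E], [P' → . P] }  — shift
  I1: { [A → . A g], [A → . E], [A → . y g], [E → * . A g], [E → . * A g] }  — shift
  I2: { [A → A . g], [P → A .] }  — shift, reduce
  I3: { [A → E .] }  — reduce
  I4: { [P' → P .] }  — accept
  I5: { [A → . A g], [A → . E], [A → . y g], [E → . * A g], [P → . A], [P → . g P E], [P → g . P E] }  — shift
  I6: { [A → y . g] }  — shift
  I7: { [A → y g .] }  — reduce
  I8: { [E → . * A g], [P → g P . E] }  — shift
  I9: { [P → g P E .] }  — reduce
  I10: { [A → A g .] }  — reduce
  I11: { [A → A . g], [E → * A . g] }  — shift
  I12: { [A → A g .], [E → * A g .] }  — 2 reduces

Conflict in state I2:
  Shift-reduce conflict between [P → A .] and [A → A . g]
So the grammar is NOT LR(0).

Answer: No. Shift-reduce conflict between [P → A .] and [A → A . g]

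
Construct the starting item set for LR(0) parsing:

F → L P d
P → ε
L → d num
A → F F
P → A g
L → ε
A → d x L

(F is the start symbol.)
First, augment the grammar with F' → F
I₀ = CLOSURE({ [F' → . F] }):
  [F' → . F] has the dot before F: add [F → . L P d]
  [F → . L P d] has the dot before L: add [L → . d num], [L → .]
No further items can be added.

I₀ = { [F → . L P d], [F' → . F], [L → . d num], [L → .] }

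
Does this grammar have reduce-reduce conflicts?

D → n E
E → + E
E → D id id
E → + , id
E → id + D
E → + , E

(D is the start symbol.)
No reduce-reduce conflicts

A reduce-reduce conflict occurs when an LR(0) state has two complete items [A → α .] and [B → β .] — both call for a reduction, and with no lookahead the parser cannot choose between them.

Augment with D' → D and build the canonical LR(0) collection (I0 = CLOSURE({[D' → . D]}), then GOTO on every symbol after a dot until no new states appear). It has 15 states:
  I0: { [D → . n E], [D' → . D] }  — shift
  I1: { [D' → D .] }  — accept
  I2: { [D → . n E], [D → n . E], [E → . + , E], [E → . + , id], [E → . + E], [E → . D id id], [E → . id + D] }  — shift
  I3: { [D → . n E], [E → + . , E], [E → + . , id], [E → + . E], [E → . + , E], [E → . + , id], [E → . + E], [E → . D id id], [E → . id + D] }  — shift
  I4: { [E → D . id id] }  — shift
  I5: { [D → n E .] }  — reduce
  I6: { [E → id . + D] }  — shift
  I7: { [D → . n E], [E → id + . D] }  — shift
  I8: { [E → id + D .] }  — reduce
  I9: { [E → D id . id] }  — shift
  I10: { [E → D id id .] }  — reduce
  I11: { [D → . n E], [E → + , . E], [E → + , . id], [E → . + , E], [E → . + , id], [E → . + E], [E → . D id id], [E → . id + D] }  — shift
  I12: { [E → + E .] }  — reduce
  I13: { [E → + , E .] }  — reduce
  I14: { [E → + , id .], [E → id . + D] }  — shift, reduce

No state contains more than one complete item.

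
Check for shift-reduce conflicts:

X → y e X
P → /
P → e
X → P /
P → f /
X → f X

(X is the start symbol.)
A shift-reduce conflict occurs when an LR(0) state has both:
  - a complete (reduce) item [A → α .] (dot at the end), and
  - a shift item [B → β . c γ] (dot before a terminal).

Augment with X' → X and build the canonical LR(0) collection (I0 = CLOSURE({[X' → . X]}), then GOTO on every symbol after a dot until no new states appear). It has 12 states:
  I0: { [P → . /], [P → . e], [P → . f /], [X → . P /], [X → . f X], [X → . y e X], [X' → . X] }  — shift
  I1: { [P → / .] }  — reduce
  I2: { [X → P . /] }  — shift
  I3: { [X' → X .] }  — accept
  I4: { [P → e .] }  — reduce
  I5: { [P → . /], [P → . e], [P → . f /], [P → f . /], [X → . P /], [X → . f X], [X → . y e X], [X → f . X] }  — shift
  I6: { [X → y . e X] }  — shift
  I7: { [P → . /], [P → . e], [P → . f /], [X → . P /], [X → . f X], [X → . y e X], [X → y e . X] }  — shift
  I8: { [X → y e X .] }  — reduce
  I9: { [P → / .], [P → f / .] }  — 2 reduces
  I10: { [X → f X .] }  — reduce
  I11: { [X → P / .] }  — reduce

No state contains both a complete item and a shift item.

Answer: No shift-reduce conflicts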